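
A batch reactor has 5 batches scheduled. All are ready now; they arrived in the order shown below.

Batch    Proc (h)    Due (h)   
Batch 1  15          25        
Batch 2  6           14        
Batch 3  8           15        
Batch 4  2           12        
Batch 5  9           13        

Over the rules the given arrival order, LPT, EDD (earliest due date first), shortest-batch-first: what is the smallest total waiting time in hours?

51

FIFO (arrival order): Batch 1 Batch 2 Batch 3 Batch 4 Batch 5.
Batch 1: waits 0, runs 0→15
Batch 2: waits 15, runs 15→21
Batch 3: waits 21, runs 21→29
Batch 4: waits 29, runs 29→31
Batch 5: waits 31, runs 31→40
Sum = 0+15+21+29+31 = 96.
LPT (decreasing processing time): Batch 1 Batch 5 Batch 3 Batch 2 Batch 4.
Batch 1: waits 0, runs 0→15
Batch 5: waits 15, runs 15→24
Batch 3: waits 24, runs 24→32
Batch 2: waits 32, runs 32→38
Batch 4: waits 38, runs 38→40
Sum = 0+15+24+32+38 = 109.
EDD (increasing due date): Batch 4 Batch 5 Batch 2 Batch 3 Batch 1.
Batch 4: waits 0, runs 0→2
Batch 5: waits 2, runs 2→11
Batch 2: waits 11, runs 11→17
Batch 3: waits 17, runs 17→25
Batch 1: waits 25, runs 25→40
Sum = 0+2+11+17+25 = 55.
SPT (increasing processing time): Batch 4 Batch 2 Batch 3 Batch 5 Batch 1.
Batch 4: waits 0, runs 0→2
Batch 2: waits 2, runs 2→8
Batch 3: waits 8, runs 8→16
Batch 5: waits 16, runs 16→25
Batch 1: waits 25, runs 25→40
Sum = 0+2+8+16+25 = 51.
FIFO 96, LPT 109, EDD 55, SPT 51 → minimum 51.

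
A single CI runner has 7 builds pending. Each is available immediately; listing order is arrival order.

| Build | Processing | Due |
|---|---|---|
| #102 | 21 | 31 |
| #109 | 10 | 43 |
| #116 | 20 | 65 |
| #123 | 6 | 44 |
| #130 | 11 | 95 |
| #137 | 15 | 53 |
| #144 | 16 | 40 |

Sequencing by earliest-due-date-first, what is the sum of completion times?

EDD (increasing due date): #102 #144 #109 #123 #137 #116 #130.
#102: 0→21
#144: 21→37
#109: 37→47
#123: 47→53
#137: 53→68
#116: 68→88
#130: 88→99
Sum = 21+37+47+53+68+88+99 = 413.

413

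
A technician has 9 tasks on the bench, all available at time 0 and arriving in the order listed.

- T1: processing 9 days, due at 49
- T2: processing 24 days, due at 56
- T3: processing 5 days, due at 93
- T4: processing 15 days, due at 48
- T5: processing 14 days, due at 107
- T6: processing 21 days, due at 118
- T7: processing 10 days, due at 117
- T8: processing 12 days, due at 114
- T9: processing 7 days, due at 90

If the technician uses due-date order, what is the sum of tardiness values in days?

0

EDD (increasing due date): T4 T1 T2 T9 T3 T5 T8 T7 T6.
T4: 0→15, due 48, tardiness 0
T1: 15→24, due 49, tardiness 0
T2: 24→48, due 56, tardiness 0
T9: 48→55, due 90, tardiness 0
T3: 55→60, due 93, tardiness 0
T5: 60→74, due 107, tardiness 0
T8: 74→86, due 114, tardiness 0
T7: 86→96, due 117, tardiness 0
T6: 96→117, due 118, tardiness 0
Sum = 0+0+0+0+0+0+0+0+0 = 0.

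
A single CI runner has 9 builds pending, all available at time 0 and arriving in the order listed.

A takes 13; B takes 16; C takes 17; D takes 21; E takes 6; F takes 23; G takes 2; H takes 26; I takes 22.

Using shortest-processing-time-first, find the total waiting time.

414

SPT (increasing processing time): G E A B C D I F H.
G: waits 0, runs 0→2
E: waits 2, runs 2→8
A: waits 8, runs 8→21
B: waits 21, runs 21→37
C: waits 37, runs 37→54
D: waits 54, runs 54→75
I: waits 75, runs 75→97
F: waits 97, runs 97→120
H: waits 120, runs 120→146
Sum = 0+2+8+21+37+54+75+97+120 = 414.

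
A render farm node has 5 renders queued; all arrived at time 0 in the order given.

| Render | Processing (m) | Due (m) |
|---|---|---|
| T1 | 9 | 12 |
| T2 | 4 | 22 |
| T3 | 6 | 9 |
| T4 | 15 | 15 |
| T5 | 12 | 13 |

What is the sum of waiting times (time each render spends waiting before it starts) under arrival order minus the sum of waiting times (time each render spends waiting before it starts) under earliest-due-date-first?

FIFO (arrival order): T1 T2 T3 T4 T5.
T1: waits 0, runs 0→9
T2: waits 9, runs 9→13
T3: waits 13, runs 13→19
T4: waits 19, runs 19→34
T5: waits 34, runs 34→46
Sum = 0+9+13+19+34 = 75.
EDD (increasing due date): T3 T1 T5 T4 T2.
T3: waits 0, runs 0→6
T1: waits 6, runs 6→15
T5: waits 15, runs 15→27
T4: waits 27, runs 27→42
T2: waits 42, runs 42→46
Sum = 0+6+15+27+42 = 90.
Difference = 75 − 90 = -15.

-15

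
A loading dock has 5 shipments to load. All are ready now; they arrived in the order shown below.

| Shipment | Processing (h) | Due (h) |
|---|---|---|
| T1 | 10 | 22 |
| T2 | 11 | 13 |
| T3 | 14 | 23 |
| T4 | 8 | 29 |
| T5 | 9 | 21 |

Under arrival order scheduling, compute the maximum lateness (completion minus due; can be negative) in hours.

31

FIFO (arrival order): T1 T2 T3 T4 T5.
T1: 0→10, due 22, lateness -12
T2: 10→21, due 13, lateness 8
T3: 21→35, due 23, lateness 12
T4: 35→43, due 29, lateness 14
T5: 43→52, due 21, lateness 31
Maximum = 31.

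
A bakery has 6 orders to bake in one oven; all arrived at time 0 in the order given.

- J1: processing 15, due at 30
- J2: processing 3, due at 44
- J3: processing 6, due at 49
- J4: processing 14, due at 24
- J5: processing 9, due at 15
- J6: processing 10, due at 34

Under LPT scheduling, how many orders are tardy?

LPT (decreasing processing time): J1 J4 J6 J5 J3 J2.
J1: 0→15, due 30, tardiness 0
J4: 15→29, due 24, tardiness 5
J6: 29→39, due 34, tardiness 5
J5: 39→48, due 15, tardiness 33
J3: 48→54, due 49, tardiness 5
J2: 54→57, due 44, tardiness 13
Late orders: 5.

5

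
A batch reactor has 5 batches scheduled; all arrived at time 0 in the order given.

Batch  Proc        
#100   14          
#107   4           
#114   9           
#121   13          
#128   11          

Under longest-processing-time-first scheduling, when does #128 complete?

38

LPT (decreasing processing time): #100 #121 #128 #114 #107.
#100: 0→14
#121: 14→27
#128: 27→38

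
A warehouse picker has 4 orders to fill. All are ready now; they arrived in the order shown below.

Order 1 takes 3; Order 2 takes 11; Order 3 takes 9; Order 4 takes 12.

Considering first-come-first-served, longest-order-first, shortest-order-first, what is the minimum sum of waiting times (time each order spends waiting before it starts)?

38

FIFO (arrival order): Order 1 Order 2 Order 3 Order 4.
Order 1: waits 0, runs 0→3
Order 2: waits 3, runs 3→14
Order 3: waits 14, runs 14→23
Order 4: waits 23, runs 23→35
Sum = 0+3+14+23 = 40.
LPT (decreasing processing time): Order 4 Order 2 Order 3 Order 1.
Order 4: waits 0, runs 0→12
Order 2: waits 12, runs 12→23
Order 3: waits 23, runs 23→32
Order 1: waits 32, runs 32→35
Sum = 0+12+23+32 = 67.
SPT (increasing processing time): Order 1 Order 3 Order 2 Order 4.
Order 1: waits 0, runs 0→3
Order 3: waits 3, runs 3→12
Order 2: waits 12, runs 12→23
Order 4: waits 23, runs 23→35
Sum = 0+3+12+23 = 38.
FIFO 40, LPT 67, SPT 38 → minimum 38.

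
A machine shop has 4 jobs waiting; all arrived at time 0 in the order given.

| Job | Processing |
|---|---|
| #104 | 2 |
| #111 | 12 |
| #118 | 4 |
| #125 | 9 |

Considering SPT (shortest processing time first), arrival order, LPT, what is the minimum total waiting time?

23

SPT (increasing processing time): #104 #118 #125 #111.
#104: waits 0, runs 0→2
#118: waits 2, runs 2→6
#125: waits 6, runs 6→15
#111: waits 15, runs 15→27
Sum = 0+2+6+15 = 23.
FIFO (arrival order): #104 #111 #118 #125.
#104: waits 0, runs 0→2
#111: waits 2, runs 2→14
#118: waits 14, runs 14→18
#125: waits 18, runs 18→27
Sum = 0+2+14+18 = 34.
LPT (decreasing processing time): #111 #125 #118 #104.
#111: waits 0, runs 0→12
#125: waits 12, runs 12→21
#118: waits 21, runs 21→25
#104: waits 25, runs 25→27
Sum = 0+12+21+25 = 58.
SPT 23, FIFO 34, LPT 58 → minimum 23.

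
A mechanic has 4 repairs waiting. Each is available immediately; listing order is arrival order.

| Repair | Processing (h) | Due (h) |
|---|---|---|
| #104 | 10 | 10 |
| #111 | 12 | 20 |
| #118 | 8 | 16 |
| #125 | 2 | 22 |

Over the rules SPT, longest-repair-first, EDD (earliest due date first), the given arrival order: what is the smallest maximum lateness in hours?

10

SPT (increasing processing time): #125 #118 #104 #111.
#125: 0→2, due 22, lateness -20
#118: 2→10, due 16, lateness -6
#104: 10→20, due 10, lateness 10
#111: 20→32, due 20, lateness 12
Maximum = 12.
LPT (decreasing processing time): #111 #104 #118 #125.
#111: 0→12, due 20, lateness -8
#104: 12→22, due 10, lateness 12
#118: 22→30, due 16, lateness 14
#125: 30→32, due 22, lateness 10
Maximum = 14.
EDD (increasing due date): #104 #118 #111 #125.
#104: 0→10, due 10, lateness 0
#118: 10→18, due 16, lateness 2
#111: 18→30, due 20, lateness 10
#125: 30→32, due 22, lateness 10
Maximum = 10.
FIFO (arrival order): #104 #111 #118 #125.
#104: 0→10, due 10, lateness 0
#111: 10→22, due 20, lateness 2
#118: 22→30, due 16, lateness 14
#125: 30→32, due 22, lateness 10
Maximum = 14.
SPT 12, LPT 14, EDD 10, FIFO 14 → minimum 10.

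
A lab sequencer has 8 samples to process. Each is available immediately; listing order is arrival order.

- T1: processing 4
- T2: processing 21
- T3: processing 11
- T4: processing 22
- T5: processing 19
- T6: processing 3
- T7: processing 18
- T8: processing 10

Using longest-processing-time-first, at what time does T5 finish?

62

LPT (decreasing processing time): T4 T2 T5 T7 T3 T8 T1 T6.
T4: 0→22
T2: 22→43
T5: 43→62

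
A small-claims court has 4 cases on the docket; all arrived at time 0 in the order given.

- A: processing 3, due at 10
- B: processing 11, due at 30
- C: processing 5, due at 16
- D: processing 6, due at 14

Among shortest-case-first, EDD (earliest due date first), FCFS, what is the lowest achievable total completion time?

50

SPT (increasing processing time): A C D B.
A: 0→3
C: 3→8
D: 8→14
B: 14→25
Sum = 3+8+14+25 = 50.
EDD (increasing due date): A D C B.
A: 0→3
D: 3→9
C: 9→14
B: 14→25
Sum = 3+9+14+25 = 51.
FIFO (arrival order): A B C D.
A: 0→3
B: 3→14
C: 14→19
D: 19→25
Sum = 3+14+19+25 = 61.
SPT 50, EDD 51, FIFO 61 → minimum 50.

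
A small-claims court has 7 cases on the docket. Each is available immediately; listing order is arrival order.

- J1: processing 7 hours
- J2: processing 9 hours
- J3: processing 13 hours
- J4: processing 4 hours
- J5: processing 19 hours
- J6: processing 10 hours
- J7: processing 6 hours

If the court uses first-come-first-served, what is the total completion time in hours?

FIFO (arrival order): J1 J2 J3 J4 J5 J6 J7.
J1: 0→7
J2: 7→16
J3: 16→29
J4: 29→33
J5: 33→52
J6: 52→62
J7: 62→68
Sum = 7+16+29+33+52+62+68 = 267.

267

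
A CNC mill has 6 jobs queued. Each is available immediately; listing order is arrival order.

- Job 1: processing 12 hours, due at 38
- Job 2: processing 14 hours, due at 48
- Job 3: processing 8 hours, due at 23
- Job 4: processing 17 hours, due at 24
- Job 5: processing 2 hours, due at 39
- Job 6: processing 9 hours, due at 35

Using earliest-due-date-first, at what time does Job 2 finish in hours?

EDD (increasing due date): Job 3 Job 4 Job 6 Job 1 Job 5 Job 2.
Job 3: 0→8
Job 4: 8→25
Job 6: 25→34
Job 1: 34→46
Job 5: 46→48
Job 2: 48→62

62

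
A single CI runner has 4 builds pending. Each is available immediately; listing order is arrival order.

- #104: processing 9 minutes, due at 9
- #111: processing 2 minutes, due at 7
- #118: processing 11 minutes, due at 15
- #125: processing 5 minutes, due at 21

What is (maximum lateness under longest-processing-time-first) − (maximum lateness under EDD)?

LPT (decreasing processing time): #118 #104 #125 #111.
#118: 0→11, due 15, lateness -4
#104: 11→20, due 9, lateness 11
#125: 20→25, due 21, lateness 4
#111: 25→27, due 7, lateness 20
Maximum = 20.
EDD (increasing due date): #111 #104 #118 #125.
#111: 0→2, due 7, lateness -5
#104: 2→11, due 9, lateness 2
#118: 11→22, due 15, lateness 7
#125: 22→27, due 21, lateness 6
Maximum = 7.
Difference = 20 − 7 = 13.

13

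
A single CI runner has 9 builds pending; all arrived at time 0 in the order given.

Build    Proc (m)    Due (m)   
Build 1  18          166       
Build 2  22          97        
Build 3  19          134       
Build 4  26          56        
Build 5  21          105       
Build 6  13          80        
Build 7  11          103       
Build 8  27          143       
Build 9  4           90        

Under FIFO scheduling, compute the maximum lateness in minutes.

FIFO (arrival order): Build 1 Build 2 Build 3 Build 4 Build 5 Build 6 Build 7 Build 8 Build 9.
Build 1: 0→18, due 166, lateness -148
Build 2: 18→40, due 97, lateness -57
Build 3: 40→59, due 134, lateness -75
Build 4: 59→85, due 56, lateness 29
Build 5: 85→106, due 105, lateness 1
Build 6: 106→119, due 80, lateness 39
Build 7: 119→130, due 103, lateness 27
Build 8: 130→157, due 143, lateness 14
Build 9: 157→161, due 90, lateness 71
Maximum = 71.

71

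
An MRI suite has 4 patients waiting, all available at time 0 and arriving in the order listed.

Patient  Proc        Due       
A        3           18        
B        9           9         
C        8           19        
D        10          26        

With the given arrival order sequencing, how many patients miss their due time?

3

FIFO (arrival order): A B C D.
A: 0→3, due 18, tardiness 0
B: 3→12, due 9, tardiness 3
C: 12→20, due 19, tardiness 1
D: 20→30, due 26, tardiness 4
Late patients: 3.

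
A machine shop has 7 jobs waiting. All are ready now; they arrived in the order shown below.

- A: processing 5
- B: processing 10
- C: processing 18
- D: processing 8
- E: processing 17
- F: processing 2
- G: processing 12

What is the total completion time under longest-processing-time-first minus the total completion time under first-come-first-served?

80

LPT (decreasing processing time): C E G B D A F.
C: 0→18
E: 18→35
G: 35→47
B: 47→57
D: 57→65
A: 65→70
F: 70→72
Sum = 18+35+47+57+65+70+72 = 364.
FIFO (arrival order): A B C D E F G.
A: 0→5
B: 5→15
C: 15→33
D: 33→41
E: 41→58
F: 58→60
G: 60→72
Sum = 5+15+33+41+58+60+72 = 284.
Difference = 364 − 284 = 80.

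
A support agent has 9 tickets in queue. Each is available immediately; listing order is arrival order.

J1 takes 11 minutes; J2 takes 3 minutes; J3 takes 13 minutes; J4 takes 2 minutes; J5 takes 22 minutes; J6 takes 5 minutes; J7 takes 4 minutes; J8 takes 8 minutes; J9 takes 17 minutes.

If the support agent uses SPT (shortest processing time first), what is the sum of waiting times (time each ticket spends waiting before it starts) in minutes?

194

SPT (increasing processing time): J4 J2 J7 J6 J8 J1 J3 J9 J5.
J4: waits 0, runs 0→2
J2: waits 2, runs 2→5
J7: waits 5, runs 5→9
J6: waits 9, runs 9→14
J8: waits 14, runs 14→22
J1: waits 22, runs 22→33
J3: waits 33, runs 33→46
J9: waits 46, runs 46→63
J5: waits 63, runs 63→85
Sum = 0+2+5+9+14+22+33+46+63 = 194.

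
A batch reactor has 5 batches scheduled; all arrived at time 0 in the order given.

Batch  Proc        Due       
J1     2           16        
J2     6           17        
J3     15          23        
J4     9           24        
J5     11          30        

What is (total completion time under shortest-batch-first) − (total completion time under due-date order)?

-10

SPT (increasing processing time): J1 J2 J4 J5 J3.
J1: 0→2
J2: 2→8
J4: 8→17
J5: 17→28
J3: 28→43
Sum = 2+8+17+28+43 = 98.
EDD (increasing due date): J1 J2 J3 J4 J5.
J1: 0→2
J2: 2→8
J3: 8→23
J4: 23→32
J5: 32→43
Sum = 2+8+23+32+43 = 108.
Difference = 98 − 108 = -10.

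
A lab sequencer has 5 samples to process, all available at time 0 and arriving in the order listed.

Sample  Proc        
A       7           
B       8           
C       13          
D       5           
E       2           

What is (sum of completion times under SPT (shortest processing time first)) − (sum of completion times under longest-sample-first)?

-50

SPT (increasing processing time): E D A B C.
E: 0→2
D: 2→7
A: 7→14
B: 14→22
C: 22→35
Sum = 2+7+14+22+35 = 80.
LPT (decreasing processing time): C B A D E.
C: 0→13
B: 13→21
A: 21→28
D: 28→33
E: 33→35
Sum = 13+21+28+33+35 = 130.
Difference = 80 − 130 = -50.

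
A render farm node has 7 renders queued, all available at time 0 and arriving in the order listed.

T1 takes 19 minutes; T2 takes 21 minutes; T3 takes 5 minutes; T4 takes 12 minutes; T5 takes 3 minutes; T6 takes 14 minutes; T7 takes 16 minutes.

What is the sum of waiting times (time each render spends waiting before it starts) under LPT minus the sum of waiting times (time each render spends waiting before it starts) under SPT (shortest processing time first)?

LPT (decreasing processing time): T2 T1 T7 T6 T4 T3 T5.
T2: waits 0, runs 0→21
T1: waits 21, runs 21→40
T7: waits 40, runs 40→56
T6: waits 56, runs 56→70
T4: waits 70, runs 70→82
T3: waits 82, runs 82→87
T5: waits 87, runs 87→90
Sum = 0+21+40+56+70+82+87 = 356.
SPT (increasing processing time): T5 T3 T4 T6 T7 T1 T2.
T5: waits 0, runs 0→3
T3: waits 3, runs 3→8
T4: waits 8, runs 8→20
T6: waits 20, runs 20→34
T7: waits 34, runs 34→50
T1: waits 50, runs 50→69
T2: waits 69, runs 69→90
Sum = 0+3+8+20+34+50+69 = 184.
Difference = 356 − 184 = 172.

172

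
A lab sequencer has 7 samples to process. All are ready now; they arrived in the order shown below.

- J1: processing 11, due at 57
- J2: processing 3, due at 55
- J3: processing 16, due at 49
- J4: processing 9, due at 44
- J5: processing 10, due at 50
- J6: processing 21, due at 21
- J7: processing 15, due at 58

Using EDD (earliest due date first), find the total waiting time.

282

EDD (increasing due date): J6 J4 J3 J5 J2 J1 J7.
J6: waits 0, runs 0→21
J4: waits 21, runs 21→30
J3: waits 30, runs 30→46
J5: waits 46, runs 46→56
J2: waits 56, runs 56→59
J1: waits 59, runs 59→70
J7: waits 70, runs 70→85
Sum = 0+21+30+46+56+59+70 = 282.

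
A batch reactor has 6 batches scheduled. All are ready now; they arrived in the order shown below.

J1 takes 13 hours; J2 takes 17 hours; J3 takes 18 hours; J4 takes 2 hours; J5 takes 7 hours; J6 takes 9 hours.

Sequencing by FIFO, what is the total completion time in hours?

FIFO (arrival order): J1 J2 J3 J4 J5 J6.
J1: 0→13
J2: 13→30
J3: 30→48
J4: 48→50
J5: 50→57
J6: 57→66
Sum = 13+30+48+50+57+66 = 264.

264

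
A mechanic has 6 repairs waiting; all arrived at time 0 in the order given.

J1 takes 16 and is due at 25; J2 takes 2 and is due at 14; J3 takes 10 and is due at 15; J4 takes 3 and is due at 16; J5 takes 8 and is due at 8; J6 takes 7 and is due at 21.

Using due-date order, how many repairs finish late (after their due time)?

4

EDD (increasing due date): J5 J2 J3 J4 J6 J1.
J5: 0→8, due 8, tardiness 0
J2: 8→10, due 14, tardiness 0
J3: 10→20, due 15, tardiness 5
J4: 20→23, due 16, tardiness 7
J6: 23→30, due 21, tardiness 9
J1: 30→46, due 25, tardiness 21
Late repairs: 4.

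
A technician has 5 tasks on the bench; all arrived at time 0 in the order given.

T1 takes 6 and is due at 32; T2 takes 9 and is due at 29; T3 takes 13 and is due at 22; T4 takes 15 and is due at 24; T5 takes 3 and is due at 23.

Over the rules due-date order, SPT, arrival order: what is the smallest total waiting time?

61

EDD (increasing due date): T3 T5 T4 T2 T1.
T3: waits 0, runs 0→13
T5: waits 13, runs 13→16
T4: waits 16, runs 16→31
T2: waits 31, runs 31→40
T1: waits 40, runs 40→46
Sum = 0+13+16+31+40 = 100.
SPT (increasing processing time): T5 T1 T2 T3 T4.
T5: waits 0, runs 0→3
T1: waits 3, runs 3→9
T2: waits 9, runs 9→18
T3: waits 18, runs 18→31
T4: waits 31, runs 31→46
Sum = 0+3+9+18+31 = 61.
FIFO (arrival order): T1 T2 T3 T4 T5.
T1: waits 0, runs 0→6
T2: waits 6, runs 6→15
T3: waits 15, runs 15→28
T4: waits 28, runs 28→43
T5: waits 43, runs 43→46
Sum = 0+6+15+28+43 = 92.
EDD 100, SPT 61, FIFO 92 → minimum 61.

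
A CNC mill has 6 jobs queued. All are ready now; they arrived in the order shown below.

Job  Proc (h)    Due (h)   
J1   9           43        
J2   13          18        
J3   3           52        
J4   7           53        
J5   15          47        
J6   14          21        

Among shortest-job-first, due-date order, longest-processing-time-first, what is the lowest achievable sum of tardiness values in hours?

SPT (increasing processing time): J3 J4 J1 J2 J6 J5.
J3: 0→3, due 52, tardiness 0
J4: 3→10, due 53, tardiness 0
J1: 10→19, due 43, tardiness 0
J2: 19→32, due 18, tardiness 14
J6: 32→46, due 21, tardiness 25
J5: 46→61, due 47, tardiness 14
Sum = 0+0+0+14+25+14 = 53.
EDD (increasing due date): J2 J6 J1 J5 J3 J4.
J2: 0→13, due 18, tardiness 0
J6: 13→27, due 21, tardiness 6
J1: 27→36, due 43, tardiness 0
J5: 36→51, due 47, tardiness 4
J3: 51→54, due 52, tardiness 2
J4: 54→61, due 53, tardiness 8
Sum = 0+6+0+4+2+8 = 20.
LPT (decreasing processing time): J5 J6 J2 J1 J4 J3.
J5: 0→15, due 47, tardiness 0
J6: 15→29, due 21, tardiness 8
J2: 29→42, due 18, tardiness 24
J1: 42→51, due 43, tardiness 8
J4: 51→58, due 53, tardiness 5
J3: 58→61, due 52, tardiness 9
Sum = 0+8+24+8+5+9 = 54.
SPT 53, EDD 20, LPT 54 → minimum 20.

20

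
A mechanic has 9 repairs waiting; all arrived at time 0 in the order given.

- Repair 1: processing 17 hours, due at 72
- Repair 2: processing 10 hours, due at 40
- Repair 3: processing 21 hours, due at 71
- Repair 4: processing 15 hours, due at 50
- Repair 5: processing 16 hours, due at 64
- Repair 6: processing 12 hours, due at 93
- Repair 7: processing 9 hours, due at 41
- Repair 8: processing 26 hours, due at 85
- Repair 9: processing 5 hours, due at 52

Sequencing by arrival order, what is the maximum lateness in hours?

FIFO (arrival order): Repair 1 Repair 2 Repair 3 Repair 4 Repair 5 Repair 6 Repair 7 Repair 8 Repair 9.
Repair 1: 0→17, due 72, lateness -55
Repair 2: 17→27, due 40, lateness -13
Repair 3: 27→48, due 71, lateness -23
Repair 4: 48→63, due 50, lateness 13
Repair 5: 63→79, due 64, lateness 15
Repair 6: 79→91, due 93, lateness -2
Repair 7: 91→100, due 41, lateness 59
Repair 8: 100→126, due 85, lateness 41
Repair 9: 126→131, due 52, lateness 79
Maximum = 79.

79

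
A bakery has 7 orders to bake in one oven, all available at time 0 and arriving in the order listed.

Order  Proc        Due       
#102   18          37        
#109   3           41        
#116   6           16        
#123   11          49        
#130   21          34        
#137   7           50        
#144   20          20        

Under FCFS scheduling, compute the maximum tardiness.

FIFO (arrival order): #102 #109 #116 #123 #130 #137 #144.
#102: 0→18, due 37, tardiness 0
#109: 18→21, due 41, tardiness 0
#116: 21→27, due 16, tardiness 11
#123: 27→38, due 49, tardiness 0
#130: 38→59, due 34, tardiness 25
#137: 59→66, due 50, tardiness 16
#144: 66→86, due 20, tardiness 66
Maximum = 66.

66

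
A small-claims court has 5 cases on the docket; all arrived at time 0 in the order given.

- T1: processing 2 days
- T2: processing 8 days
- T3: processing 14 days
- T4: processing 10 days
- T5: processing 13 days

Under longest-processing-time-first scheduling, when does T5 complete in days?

27

LPT (decreasing processing time): T3 T5 T4 T2 T1.
T3: 0→14
T5: 14→27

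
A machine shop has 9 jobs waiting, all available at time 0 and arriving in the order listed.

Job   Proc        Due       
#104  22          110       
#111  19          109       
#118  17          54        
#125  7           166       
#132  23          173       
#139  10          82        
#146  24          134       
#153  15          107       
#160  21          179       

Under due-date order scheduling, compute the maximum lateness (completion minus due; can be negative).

EDD (increasing due date): #118 #139 #153 #111 #104 #146 #125 #132 #160.
#118: 0→17, due 54, lateness -37
#139: 17→27, due 82, lateness -55
#153: 27→42, due 107, lateness -65
#111: 42→61, due 109, lateness -48
#104: 61→83, due 110, lateness -27
#146: 83→107, due 134, lateness -27
#125: 107→114, due 166, lateness -52
#132: 114→137, due 173, lateness -36
#160: 137→158, due 179, lateness -21
Maximum = -21.

-21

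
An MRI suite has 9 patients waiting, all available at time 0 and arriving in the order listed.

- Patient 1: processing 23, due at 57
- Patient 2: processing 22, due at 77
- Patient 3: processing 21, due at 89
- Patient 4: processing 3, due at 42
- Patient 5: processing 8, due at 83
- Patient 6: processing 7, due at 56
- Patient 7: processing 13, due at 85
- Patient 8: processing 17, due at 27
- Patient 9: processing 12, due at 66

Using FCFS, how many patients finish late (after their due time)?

5

FIFO (arrival order): Patient 1 Patient 2 Patient 3 Patient 4 Patient 5 Patient 6 Patient 7 Patient 8 Patient 9.
Patient 1: 0→23, due 57, tardiness 0
Patient 2: 23→45, due 77, tardiness 0
Patient 3: 45→66, due 89, tardiness 0
Patient 4: 66→69, due 42, tardiness 27
Patient 5: 69→77, due 83, tardiness 0
Patient 6: 77→84, due 56, tardiness 28
Patient 7: 84→97, due 85, tardiness 12
Patient 8: 97→114, due 27, tardiness 87
Patient 9: 114→126, due 66, tardiness 60
Late patients: 5.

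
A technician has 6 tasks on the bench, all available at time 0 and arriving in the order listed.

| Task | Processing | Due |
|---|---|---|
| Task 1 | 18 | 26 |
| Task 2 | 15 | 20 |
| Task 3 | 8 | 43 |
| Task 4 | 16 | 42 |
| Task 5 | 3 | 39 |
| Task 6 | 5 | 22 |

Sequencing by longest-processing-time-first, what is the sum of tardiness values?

LPT (decreasing processing time): Task 1 Task 4 Task 2 Task 3 Task 6 Task 5.
Task 1: 0→18, due 26, tardiness 0
Task 4: 18→34, due 42, tardiness 0
Task 2: 34→49, due 20, tardiness 29
Task 3: 49→57, due 43, tardiness 14
Task 6: 57→62, due 22, tardiness 40
Task 5: 62→65, due 39, tardiness 26
Sum = 0+0+29+14+40+26 = 109.

109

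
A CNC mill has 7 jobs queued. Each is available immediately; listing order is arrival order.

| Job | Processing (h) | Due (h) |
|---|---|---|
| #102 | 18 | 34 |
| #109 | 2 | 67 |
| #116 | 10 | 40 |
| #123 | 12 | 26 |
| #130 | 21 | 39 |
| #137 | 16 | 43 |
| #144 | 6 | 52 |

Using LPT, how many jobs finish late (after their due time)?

LPT (decreasing processing time): #130 #102 #137 #123 #116 #144 #109.
#130: 0→21, due 39, tardiness 0
#102: 21→39, due 34, tardiness 5
#137: 39→55, due 43, tardiness 12
#123: 55→67, due 26, tardiness 41
#116: 67→77, due 40, tardiness 37
#144: 77→83, due 52, tardiness 31
#109: 83→85, due 67, tardiness 18
Late jobs: 6.

6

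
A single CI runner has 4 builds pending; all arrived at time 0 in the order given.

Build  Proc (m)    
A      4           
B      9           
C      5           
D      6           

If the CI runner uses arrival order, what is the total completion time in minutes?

FIFO (arrival order): A B C D.
A: 0→4
B: 4→13
C: 13→18
D: 18→24
Sum = 4+13+18+24 = 59.

59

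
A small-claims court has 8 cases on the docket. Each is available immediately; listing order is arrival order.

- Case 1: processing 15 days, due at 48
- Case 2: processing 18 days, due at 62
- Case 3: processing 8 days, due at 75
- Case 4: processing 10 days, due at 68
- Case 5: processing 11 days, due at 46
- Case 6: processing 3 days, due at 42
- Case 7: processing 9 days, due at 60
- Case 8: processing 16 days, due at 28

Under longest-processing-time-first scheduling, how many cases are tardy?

7

LPT (decreasing processing time): Case 2 Case 8 Case 1 Case 5 Case 4 Case 7 Case 3 Case 6.
Case 2: 0→18, due 62, tardiness 0
Case 8: 18→34, due 28, tardiness 6
Case 1: 34→49, due 48, tardiness 1
Case 5: 49→60, due 46, tardiness 14
Case 4: 60→70, due 68, tardiness 2
Case 7: 70→79, due 60, tardiness 19
Case 3: 79→87, due 75, tardiness 12
Case 6: 87→90, due 42, tardiness 48
Late cases: 7.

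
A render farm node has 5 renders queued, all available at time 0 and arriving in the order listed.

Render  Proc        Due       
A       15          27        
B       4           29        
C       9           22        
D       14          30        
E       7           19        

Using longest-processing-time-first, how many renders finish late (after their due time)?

3

LPT (decreasing processing time): A D C E B.
A: 0→15, due 27, tardiness 0
D: 15→29, due 30, tardiness 0
C: 29→38, due 22, tardiness 16
E: 38→45, due 19, tardiness 26
B: 45→49, due 29, tardiness 20
Late renders: 3.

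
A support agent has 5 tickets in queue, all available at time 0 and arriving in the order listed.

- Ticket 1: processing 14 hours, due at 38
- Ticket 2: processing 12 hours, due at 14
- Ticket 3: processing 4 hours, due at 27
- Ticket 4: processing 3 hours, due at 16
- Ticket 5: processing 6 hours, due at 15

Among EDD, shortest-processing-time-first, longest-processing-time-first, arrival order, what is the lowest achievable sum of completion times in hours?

87

EDD (increasing due date): Ticket 2 Ticket 5 Ticket 4 Ticket 3 Ticket 1.
Ticket 2: 0→12
Ticket 5: 12→18
Ticket 4: 18→21
Ticket 3: 21→25
Ticket 1: 25→39
Sum = 12+18+21+25+39 = 115.
SPT (increasing processing time): Ticket 4 Ticket 3 Ticket 5 Ticket 2 Ticket 1.
Ticket 4: 0→3
Ticket 3: 3→7
Ticket 5: 7→13
Ticket 2: 13→25
Ticket 1: 25→39
Sum = 3+7+13+25+39 = 87.
LPT (decreasing processing time): Ticket 1 Ticket 2 Ticket 5 Ticket 3 Ticket 4.
Ticket 1: 0→14
Ticket 2: 14→26
Ticket 5: 26→32
Ticket 3: 32→36
Ticket 4: 36→39
Sum = 14+26+32+36+39 = 147.
FIFO (arrival order): Ticket 1 Ticket 2 Ticket 3 Ticket 4 Ticket 5.
Ticket 1: 0→14
Ticket 2: 14→26
Ticket 3: 26→30
Ticket 4: 30→33
Ticket 5: 33→39
Sum = 14+26+30+33+39 = 142.
EDD 115, SPT 87, LPT 147, FIFO 142 → minimum 87.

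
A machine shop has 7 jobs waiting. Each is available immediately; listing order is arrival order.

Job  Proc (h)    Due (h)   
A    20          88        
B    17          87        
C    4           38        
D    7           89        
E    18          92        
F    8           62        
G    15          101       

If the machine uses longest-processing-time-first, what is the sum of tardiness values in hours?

67

LPT (decreasing processing time): A E B G F D C.
A: 0→20, due 88, tardiness 0
E: 20→38, due 92, tardiness 0
B: 38→55, due 87, tardiness 0
G: 55→70, due 101, tardiness 0
F: 70→78, due 62, tardiness 16
D: 78→85, due 89, tardiness 0
C: 85→89, due 38, tardiness 51
Sum = 0+0+0+0+16+0+51 = 67.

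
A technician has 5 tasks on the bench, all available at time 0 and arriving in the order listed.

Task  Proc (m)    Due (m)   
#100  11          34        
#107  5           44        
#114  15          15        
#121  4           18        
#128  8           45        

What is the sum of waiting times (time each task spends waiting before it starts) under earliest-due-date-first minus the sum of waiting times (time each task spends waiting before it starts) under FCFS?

6

EDD (increasing due date): #114 #121 #100 #107 #128.
#114: waits 0, runs 0→15
#121: waits 15, runs 15→19
#100: waits 19, runs 19→30
#107: waits 30, runs 30→35
#128: waits 35, runs 35→43
Sum = 0+15+19+30+35 = 99.
FIFO (arrival order): #100 #107 #114 #121 #128.
#100: waits 0, runs 0→11
#107: waits 11, runs 11→16
#114: waits 16, runs 16→31
#121: waits 31, runs 31→35
#128: waits 35, runs 35→43
Sum = 0+11+16+31+35 = 93.
Difference = 99 − 93 = 6.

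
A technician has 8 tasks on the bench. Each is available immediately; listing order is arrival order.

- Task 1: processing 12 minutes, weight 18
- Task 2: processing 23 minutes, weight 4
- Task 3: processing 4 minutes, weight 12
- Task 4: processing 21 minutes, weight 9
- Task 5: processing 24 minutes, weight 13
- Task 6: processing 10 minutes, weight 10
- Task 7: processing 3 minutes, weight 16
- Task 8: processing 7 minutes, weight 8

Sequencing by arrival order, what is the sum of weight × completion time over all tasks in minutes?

5780

FIFO (arrival order): Task 1 Task 2 Task 3 Task 4 Task 5 Task 6 Task 7 Task 8.
Task 1: finishes 12, weight 18, w·C = 216
Task 2: finishes 35, weight 4, w·C = 140
Task 3: finishes 39, weight 12, w·C = 468
Task 4: finishes 60, weight 9, w·C = 540
Task 5: finishes 84, weight 13, w·C = 1092
Task 6: finishes 94, weight 10, w·C = 940
Task 7: finishes 97, weight 16, w·C = 1552
Task 8: finishes 104, weight 8, w·C = 832
Sum = 216+140+468+540+1092+940+1552+832 = 5780.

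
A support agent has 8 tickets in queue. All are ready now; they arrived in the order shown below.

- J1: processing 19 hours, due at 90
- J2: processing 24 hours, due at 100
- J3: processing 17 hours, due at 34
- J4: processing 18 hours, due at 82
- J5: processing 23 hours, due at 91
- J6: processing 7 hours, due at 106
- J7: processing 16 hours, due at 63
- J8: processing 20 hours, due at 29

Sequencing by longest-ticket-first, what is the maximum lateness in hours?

87

LPT (decreasing processing time): J2 J5 J8 J1 J4 J3 J7 J6.
J2: 0→24, due 100, lateness -76
J5: 24→47, due 91, lateness -44
J8: 47→67, due 29, lateness 38
J1: 67→86, due 90, lateness -4
J4: 86→104, due 82, lateness 22
J3: 104→121, due 34, lateness 87
J7: 121→137, due 63, lateness 74
J6: 137→144, due 106, lateness 38
Maximum = 87.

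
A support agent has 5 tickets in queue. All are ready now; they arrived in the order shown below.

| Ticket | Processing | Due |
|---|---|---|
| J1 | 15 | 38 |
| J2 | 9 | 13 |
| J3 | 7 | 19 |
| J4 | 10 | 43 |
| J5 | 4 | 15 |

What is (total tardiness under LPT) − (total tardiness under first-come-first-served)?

LPT (decreasing processing time): J1 J4 J2 J3 J5.
J1: 0→15, due 38, tardiness 0
J4: 15→25, due 43, tardiness 0
J2: 25→34, due 13, tardiness 21
J3: 34→41, due 19, tardiness 22
J5: 41→45, due 15, tardiness 30
Sum = 0+0+21+22+30 = 73.
FIFO (arrival order): J1 J2 J3 J4 J5.
J1: 0→15, due 38, tardiness 0
J2: 15→24, due 13, tardiness 11
J3: 24→31, due 19, tardiness 12
J4: 31→41, due 43, tardiness 0
J5: 41→45, due 15, tardiness 30
Sum = 0+11+12+0+30 = 53.
Difference = 73 − 53 = 20.

20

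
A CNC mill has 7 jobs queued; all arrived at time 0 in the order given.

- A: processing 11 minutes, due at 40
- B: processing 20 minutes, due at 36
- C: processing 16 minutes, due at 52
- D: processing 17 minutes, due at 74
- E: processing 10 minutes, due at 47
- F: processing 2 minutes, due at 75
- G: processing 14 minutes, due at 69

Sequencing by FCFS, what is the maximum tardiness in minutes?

27

FIFO (arrival order): A B C D E F G.
A: 0→11, due 40, tardiness 0
B: 11→31, due 36, tardiness 0
C: 31→47, due 52, tardiness 0
D: 47→64, due 74, tardiness 0
E: 64→74, due 47, tardiness 27
F: 74→76, due 75, tardiness 1
G: 76→90, due 69, tardiness 21
Maximum = 27.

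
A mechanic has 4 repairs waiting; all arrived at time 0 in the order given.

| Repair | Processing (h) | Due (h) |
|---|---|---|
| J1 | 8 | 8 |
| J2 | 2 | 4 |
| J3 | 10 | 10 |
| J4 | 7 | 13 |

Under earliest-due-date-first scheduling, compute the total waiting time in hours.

EDD (increasing due date): J2 J1 J3 J4.
J2: waits 0, runs 0→2
J1: waits 2, runs 2→10
J3: waits 10, runs 10→20
J4: waits 20, runs 20→27
Sum = 0+2+10+20 = 32.

32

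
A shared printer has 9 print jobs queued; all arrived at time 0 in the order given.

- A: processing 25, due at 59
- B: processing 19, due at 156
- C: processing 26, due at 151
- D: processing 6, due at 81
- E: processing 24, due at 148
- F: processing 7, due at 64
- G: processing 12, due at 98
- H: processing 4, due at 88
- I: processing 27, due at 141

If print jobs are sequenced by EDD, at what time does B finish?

EDD (increasing due date): A F D H G I E C B.
A: 0→25
F: 25→32
D: 32→38
H: 38→42
G: 42→54
I: 54→81
E: 81→105
C: 105→131
B: 131→150

150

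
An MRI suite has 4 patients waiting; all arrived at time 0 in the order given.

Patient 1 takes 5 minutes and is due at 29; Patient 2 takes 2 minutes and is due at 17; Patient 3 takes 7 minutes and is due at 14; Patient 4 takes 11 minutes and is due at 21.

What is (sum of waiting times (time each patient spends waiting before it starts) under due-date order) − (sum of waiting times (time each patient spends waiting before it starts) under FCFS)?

10

EDD (increasing due date): Patient 3 Patient 2 Patient 4 Patient 1.
Patient 3: waits 0, runs 0→7
Patient 2: waits 7, runs 7→9
Patient 4: waits 9, runs 9→20
Patient 1: waits 20, runs 20→25
Sum = 0+7+9+20 = 36.
FIFO (arrival order): Patient 1 Patient 2 Patient 3 Patient 4.
Patient 1: waits 0, runs 0→5
Patient 2: waits 5, runs 5→7
Patient 3: waits 7, runs 7→14
Patient 4: waits 14, runs 14→25
Sum = 0+5+7+14 = 26.
Difference = 36 − 26 = 10.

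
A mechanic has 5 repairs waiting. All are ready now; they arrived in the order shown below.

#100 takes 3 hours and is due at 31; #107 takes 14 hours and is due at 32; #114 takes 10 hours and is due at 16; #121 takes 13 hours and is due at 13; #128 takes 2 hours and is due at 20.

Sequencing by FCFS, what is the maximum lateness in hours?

FIFO (arrival order): #100 #107 #114 #121 #128.
#100: 0→3, due 31, lateness -28
#107: 3→17, due 32, lateness -15
#114: 17→27, due 16, lateness 11
#121: 27→40, due 13, lateness 27
#128: 40→42, due 20, lateness 22
Maximum = 27.

27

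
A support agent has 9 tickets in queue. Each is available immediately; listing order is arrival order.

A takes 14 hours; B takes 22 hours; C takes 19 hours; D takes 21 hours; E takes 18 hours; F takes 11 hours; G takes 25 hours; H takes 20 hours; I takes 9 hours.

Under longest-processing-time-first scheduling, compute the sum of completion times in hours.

LPT (decreasing processing time): G B D H C E A F I.
G: 0→25
B: 25→47
D: 47→68
H: 68→88
C: 88→107
E: 107→125
A: 125→139
F: 139→150
I: 150→159
Sum = 25+47+68+88+107+125+139+150+159 = 908.

908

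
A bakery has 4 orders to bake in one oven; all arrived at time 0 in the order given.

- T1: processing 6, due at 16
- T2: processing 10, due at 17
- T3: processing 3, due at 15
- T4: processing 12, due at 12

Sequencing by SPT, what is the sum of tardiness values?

21

SPT (increasing processing time): T3 T1 T2 T4.
T3: 0→3, due 15, tardiness 0
T1: 3→9, due 16, tardiness 0
T2: 9→19, due 17, tardiness 2
T4: 19→31, due 12, tardiness 19
Sum = 0+0+2+19 = 21.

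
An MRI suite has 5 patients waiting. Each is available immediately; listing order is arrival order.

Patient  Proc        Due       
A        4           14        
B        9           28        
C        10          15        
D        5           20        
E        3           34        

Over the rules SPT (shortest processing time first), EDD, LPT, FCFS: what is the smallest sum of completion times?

SPT (increasing processing time): E A D B C.
E: 0→3
A: 3→7
D: 7→12
B: 12→21
C: 21→31
Sum = 3+7+12+21+31 = 74.
EDD (increasing due date): A C D B E.
A: 0→4
C: 4→14
D: 14→19
B: 19→28
E: 28→31
Sum = 4+14+19+28+31 = 96.
LPT (decreasing processing time): C B D A E.
C: 0→10
B: 10→19
D: 19→24
A: 24→28
E: 28→31
Sum = 10+19+24+28+31 = 112.
FIFO (arrival order): A B C D E.
A: 0→4
B: 4→13
C: 13→23
D: 23→28
E: 28→31
Sum = 4+13+23+28+31 = 99.
SPT 74, EDD 96, LPT 112, FIFO 99 → minimum 74.

74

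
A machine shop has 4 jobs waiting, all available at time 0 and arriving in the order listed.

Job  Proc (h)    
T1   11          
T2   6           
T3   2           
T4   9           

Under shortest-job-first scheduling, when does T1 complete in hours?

SPT (increasing processing time): T3 T2 T4 T1.
T3: 0→2
T2: 2→8
T4: 8→17
T1: 17→28

28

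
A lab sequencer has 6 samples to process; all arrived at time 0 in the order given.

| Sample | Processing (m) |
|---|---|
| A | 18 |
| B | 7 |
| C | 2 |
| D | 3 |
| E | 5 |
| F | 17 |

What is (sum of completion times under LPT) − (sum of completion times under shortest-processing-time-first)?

124

LPT (decreasing processing time): A F B E D C.
A: 0→18
F: 18→35
B: 35→42
E: 42→47
D: 47→50
C: 50→52
Sum = 18+35+42+47+50+52 = 244.
SPT (increasing processing time): C D E B F A.
C: 0→2
D: 2→5
E: 5→10
B: 10→17
F: 17→34
A: 34→52
Sum = 2+5+10+17+34+52 = 120.
Difference = 244 − 120 = 124.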